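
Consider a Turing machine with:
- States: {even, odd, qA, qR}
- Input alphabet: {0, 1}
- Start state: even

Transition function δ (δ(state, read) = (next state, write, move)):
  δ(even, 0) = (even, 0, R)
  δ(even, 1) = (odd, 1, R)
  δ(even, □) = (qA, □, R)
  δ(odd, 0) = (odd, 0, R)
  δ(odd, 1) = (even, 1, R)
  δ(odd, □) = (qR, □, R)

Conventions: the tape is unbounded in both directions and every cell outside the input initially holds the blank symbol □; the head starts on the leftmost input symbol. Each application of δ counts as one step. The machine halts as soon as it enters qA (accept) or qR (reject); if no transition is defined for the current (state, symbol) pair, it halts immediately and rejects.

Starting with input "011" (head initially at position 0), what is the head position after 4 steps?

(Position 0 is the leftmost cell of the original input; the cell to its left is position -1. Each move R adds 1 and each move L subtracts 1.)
Step 0: [even]011 (head at position 0)
Step 1: δ(even, 0) = (even, 0, R)  ⊢  0[even]11 (head at position 1)
Step 2: δ(even, 1) = (odd, 1, R)  ⊢  01[odd]1 (head at position 2)
Step 3: δ(odd, 1) = (even, 1, R)  ⊢  011[even]□ (head at position 3)
Step 4: δ(even, □) = (qA, □, R)  ⊢  011□[qA]□ (head at position 4)
Head position after 4 steps: 4

Final answer: Position 4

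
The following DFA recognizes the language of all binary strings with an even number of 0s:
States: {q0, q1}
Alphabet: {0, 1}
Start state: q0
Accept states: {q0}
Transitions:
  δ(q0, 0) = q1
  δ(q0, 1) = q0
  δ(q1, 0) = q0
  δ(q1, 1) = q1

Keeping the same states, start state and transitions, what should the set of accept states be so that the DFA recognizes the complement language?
The DFA is complete (every state has a transition on every symbol), so the complement
is recognized by the same DFA with accepting and non-accepting states swapped.
Original accept states: {q0}
Complement accept states = All states - Original accept states
= {q0, q1} - {q0}
= {q1}
Complement language: strings with an ODD number of 0s

Final answer: {q1}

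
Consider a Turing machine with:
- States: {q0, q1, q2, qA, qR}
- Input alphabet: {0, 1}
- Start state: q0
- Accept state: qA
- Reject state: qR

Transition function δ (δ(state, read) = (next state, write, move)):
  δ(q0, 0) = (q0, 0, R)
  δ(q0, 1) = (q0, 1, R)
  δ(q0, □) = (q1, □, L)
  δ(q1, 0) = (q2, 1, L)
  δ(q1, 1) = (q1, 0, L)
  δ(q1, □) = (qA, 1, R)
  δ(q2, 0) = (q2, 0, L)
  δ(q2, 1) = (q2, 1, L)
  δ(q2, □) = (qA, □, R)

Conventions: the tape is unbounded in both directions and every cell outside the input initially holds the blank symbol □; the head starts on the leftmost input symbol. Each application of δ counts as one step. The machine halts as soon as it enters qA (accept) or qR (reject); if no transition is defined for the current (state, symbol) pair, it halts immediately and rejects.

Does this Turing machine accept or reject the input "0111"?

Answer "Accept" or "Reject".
Step 0: [q0]0111 (head at position 0)
Step 1: δ(q0, 0) = (q0, 0, R)  ⊢  0[q0]111 (head at position 1)
Step 2: δ(q0, 1) = (q0, 1, R)  ⊢  01[q0]11 (head at position 2)
Step 3: δ(q0, 1) = (q0, 1, R)  ⊢  011[q0]1 (head at position 3)
Step 4: δ(q0, 1) = (q0, 1, R)  ⊢  0111[q0]□ (head at position 4)
Step 5: δ(q0, □) = (q1, □, L)  ⊢  011[q1]1□ (head at position 3)
Step 6: δ(q1, 1) = (q1, 0, L)  ⊢  01[q1]10□ (head at position 2)
Step 7: δ(q1, 1) = (q1, 0, L)  ⊢  0[q1]100□ (head at position 1)
Step 8: δ(q1, 1) = (q1, 0, L)  ⊢  [q1]0000□ (head at position 0)
Step 9: δ(q1, 0) = (q2, 1, L)  ⊢  [q2]□1000□ (head at position -1)
Step 10: δ(q2, □) = (qA, □, R)  ⊢  □[qA]1000□ (head at position 0)
The machine is in qA, so it halts and accepts.

Final answer: Accept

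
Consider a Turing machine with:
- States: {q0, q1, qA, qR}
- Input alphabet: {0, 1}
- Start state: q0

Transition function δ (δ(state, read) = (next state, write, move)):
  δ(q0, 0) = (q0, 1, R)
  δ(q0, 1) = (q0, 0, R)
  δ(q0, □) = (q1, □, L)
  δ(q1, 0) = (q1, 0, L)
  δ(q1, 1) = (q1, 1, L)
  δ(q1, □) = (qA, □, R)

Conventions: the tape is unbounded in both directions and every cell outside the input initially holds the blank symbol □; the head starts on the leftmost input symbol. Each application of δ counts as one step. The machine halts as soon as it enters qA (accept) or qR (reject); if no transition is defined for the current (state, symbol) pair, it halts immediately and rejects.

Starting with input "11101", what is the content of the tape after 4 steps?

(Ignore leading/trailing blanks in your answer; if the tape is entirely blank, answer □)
Step 0: [q0]11101 (head at position 0)
Step 1: δ(q0, 1) = (q0, 0, R)  ⊢  0[q0]1101 (head at position 1)
Step 2: δ(q0, 1) = (q0, 0, R)  ⊢  00[q0]101 (head at position 2)
Step 3: δ(q0, 1) = (q0, 0, R)  ⊢  000[q0]01 (head at position 3)
Step 4: δ(q0, 0) = (q0, 1, R)  ⊢  0001[q0]1 (head at position 4)
Tape after 4 steps (ignoring surrounding blanks): 00011

Final answer: Tape: 00011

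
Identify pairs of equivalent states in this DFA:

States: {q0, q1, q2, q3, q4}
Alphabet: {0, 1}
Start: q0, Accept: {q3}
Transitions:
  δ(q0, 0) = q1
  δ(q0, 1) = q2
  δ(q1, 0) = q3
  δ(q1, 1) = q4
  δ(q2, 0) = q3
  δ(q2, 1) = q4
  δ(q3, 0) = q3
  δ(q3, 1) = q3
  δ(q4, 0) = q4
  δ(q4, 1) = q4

Using the table-filling algorithm:
Round 0 – mark pairs where exactly one state is accepting: (q0,q3), (q1,q3), (q2,q3), (q3,q4)
Round 1 – newly marked: (q0,q1) [on 0: q1 vs q3, already marked]; (q0,q2) [on 0: q1 vs q3, already marked]; (q1,q4) [on 0: q3 vs q4, already marked]; (q2,q4) [on 0: q3 vs q4, already marked]
Round 2 – newly marked: (q0,q4) [on 0: q1 vs q4, already marked]
No further pairs can be marked.
(q1, q2) unmarked: δ(q1,0)=q3, δ(q2,0)=q3; δ(q1,1)=q4, δ(q2,1)=q4 → equivalent
Equivalent pairs: (q1, q2)

Final answer: Equivalent pairs: (q1, q2)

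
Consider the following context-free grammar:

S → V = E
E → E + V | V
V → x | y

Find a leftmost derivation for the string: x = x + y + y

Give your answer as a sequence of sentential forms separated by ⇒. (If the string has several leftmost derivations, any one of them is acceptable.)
Start with S.
Step 1: the leftmost non-terminal is S; apply S → V = E:  V = E
Step 2: the leftmost non-terminal is V; apply V → x:  x = E
Step 3: the leftmost non-terminal is E; apply E → E + V:  x = E + V
Step 4: the leftmost non-terminal is E; apply E → E + V:  x = E + V + V
Step 5: the leftmost non-terminal is E; apply E → V:  x = V + V + V
Step 6: the leftmost non-terminal is V; apply V → x:  x = x + V + V
Step 7: the leftmost non-terminal is V; apply V → y:  x = x + y + V
Step 8: the leftmost non-terminal is V; apply V → y:  x = x + y + y

Final answer: S ⇒ V = E ⇒ x = E ⇒ x = E + V ⇒ x = E + V + V ⇒ x = V + V + V ⇒ x = x + V + V ⇒ x = x + y + V ⇒ x = x + y + y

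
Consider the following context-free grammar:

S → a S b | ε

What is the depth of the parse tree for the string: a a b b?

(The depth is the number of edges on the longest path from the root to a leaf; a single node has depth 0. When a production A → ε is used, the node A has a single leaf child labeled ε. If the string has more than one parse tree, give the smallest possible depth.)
The only parse tree applies S → a S b 2 times (once per matching a…b pair) and then S → ε.
The S nodes sit at depths 0, 1, …, 2; the innermost S (depth 2) has the single child ε at depth 3.
The terminal leaves a, b are at depths 1..2, so the longest root-to-leaf path is S → S → … → S → ε with 3 edges.
Depth = 3.

Final answer: 3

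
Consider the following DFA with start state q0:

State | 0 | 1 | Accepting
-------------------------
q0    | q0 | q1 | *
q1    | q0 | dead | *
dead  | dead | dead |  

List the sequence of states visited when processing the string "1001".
q0 → q1 → q0 → q0 → q1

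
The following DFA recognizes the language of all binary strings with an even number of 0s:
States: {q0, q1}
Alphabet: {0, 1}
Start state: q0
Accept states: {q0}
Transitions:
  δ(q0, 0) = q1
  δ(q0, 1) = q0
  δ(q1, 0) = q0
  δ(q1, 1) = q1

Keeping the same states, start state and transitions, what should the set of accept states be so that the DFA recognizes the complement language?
The DFA is complete (every state has a transition on every symbol), so the complement
is recognized by the same DFA with accepting and non-accepting states swapped.
Original accept states: {q0}
Complement accept states = All states - Original accept states
= {q0, q1} - {q0}
= {q1}
Complement language: strings with an ODD number of 0s

Final answer: {q1}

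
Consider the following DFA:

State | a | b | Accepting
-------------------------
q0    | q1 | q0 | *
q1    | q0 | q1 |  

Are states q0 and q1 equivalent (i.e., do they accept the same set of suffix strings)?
Try the suffix ε (the empty string).
From q0: q0 — accepting.
From q1: q1 — not accepting.
The two states disagree on this suffix, so they are not equivalent.

Final answer: No. Distinguishing string: ε (the empty string) - accepted from q0 but not from q1.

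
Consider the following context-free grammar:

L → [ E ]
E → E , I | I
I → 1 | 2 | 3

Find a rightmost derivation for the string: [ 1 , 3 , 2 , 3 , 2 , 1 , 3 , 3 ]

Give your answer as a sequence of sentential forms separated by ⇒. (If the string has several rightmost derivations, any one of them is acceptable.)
Start with L.
Step 1: the rightmost non-terminal is L; apply L → [ E ]:  [ E ]
Step 2: the rightmost non-terminal is E; apply E → E , I:  [ E , I ]
Step 3: the rightmost non-terminal is I; apply I → 3:  [ E , 3 ]
Step 4: the rightmost non-terminal is E; apply E → E , I:  [ E , I , 3 ]
Step 5: the rightmost non-terminal is I; apply I → 3:  [ E , 3 , 3 ]
Step 6: the rightmost non-terminal is E; apply E → E , I:  [ E , I , 3 , 3 ]
Step 7: the rightmost non-terminal is I; apply I → 1:  [ E , 1 , 3 , 3 ]
Step 8: the rightmost non-terminal is E; apply E → E , I:  [ E , I , 1 , 3 , 3 ]
Step 9: the rightmost non-terminal is I; apply I → 2:  [ E , 2 , 1 , 3 , 3 ]
Step 10: the rightmost non-terminal is E; apply E → E , I:  [ E , I , 2 , 1 , 3 , 3 ]
Step 11: the rightmost non-terminal is I; apply I → 3:  [ E , 3 , 2 , 1 , 3 , 3 ]
Step 12: the rightmost non-terminal is E; apply E → E , I:  [ E , I , 3 , 2 , 1 , 3 , 3 ]
Step 13: the rightmost non-terminal is I; apply I → 2:  [ E , 2 , 3 , 2 , 1 , 3 , 3 ]
Step 14: the rightmost non-terminal is E; apply E → E , I:  [ E , I , 2 , 3 , 2 , 1 , 3 , 3 ]
Step 15: the rightmost non-terminal is I; apply I → 3:  [ E , 3 , 2 , 3 , 2 , 1 , 3 , 3 ]
Step 16: the rightmost non-terminal is E; apply E → I:  [ I , 3 , 2 , 3 , 2 , 1 , 3 , 3 ]
Step 17: the rightmost non-terminal is I; apply I → 1:  [ 1 , 3 , 2 , 3 , 2 , 1 , 3 , 3 ]

Final answer: L ⇒ [ E ] ⇒ [ E , I ] ⇒ [ E , 3 ] ⇒ [ E , I , 3 ] ⇒ [ E , 3 , 3 ] ⇒ [ E , I , 3 , 3 ] ⇒ [ E , 1 , 3 , 3 ] ⇒ [ E , I , 1 , 3 , 3 ] ⇒ [ E , 2 , 1 , 3 , 3 ] ⇒ [ E , I , 2 , 1 , 3 , 3 ] ⇒ [ E , 3 , 2 , 1 , 3 , 3 ] ⇒ [ E , I , 3 , 2 , 1 , 3 , 3 ] ⇒ [ E , 2 , 3 , 2 , 1 , 3 , 3 ] ⇒ [ E , I , 2 , 3 , 2 , 1 , 3 , 3 ] ⇒ [ E , 3 , 2 , 3 , 2 , 1 , 3 , 3 ] ⇒ [ I , 3 , 2 , 3 , 2 , 1 , 3 , 3 ] ⇒ [ 1 , 3 , 2 , 3 , 2 , 1 , 3 , 3 ]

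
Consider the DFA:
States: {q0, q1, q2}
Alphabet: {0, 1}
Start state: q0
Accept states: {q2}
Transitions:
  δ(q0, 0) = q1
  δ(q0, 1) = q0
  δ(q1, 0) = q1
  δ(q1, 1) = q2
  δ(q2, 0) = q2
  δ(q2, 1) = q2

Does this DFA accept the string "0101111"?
Processing string "0101111":
  q0 --0--> q1
  q1 --1--> q2
  q2 --0--> q2
  q2 --1--> q2
  q2 --1--> q2
  q2 --1--> q2
  q2 --1--> q2
Final state: q2
Accept states: {q2}
q2 is an accept state, so the string is accepted.

Final answer: Yes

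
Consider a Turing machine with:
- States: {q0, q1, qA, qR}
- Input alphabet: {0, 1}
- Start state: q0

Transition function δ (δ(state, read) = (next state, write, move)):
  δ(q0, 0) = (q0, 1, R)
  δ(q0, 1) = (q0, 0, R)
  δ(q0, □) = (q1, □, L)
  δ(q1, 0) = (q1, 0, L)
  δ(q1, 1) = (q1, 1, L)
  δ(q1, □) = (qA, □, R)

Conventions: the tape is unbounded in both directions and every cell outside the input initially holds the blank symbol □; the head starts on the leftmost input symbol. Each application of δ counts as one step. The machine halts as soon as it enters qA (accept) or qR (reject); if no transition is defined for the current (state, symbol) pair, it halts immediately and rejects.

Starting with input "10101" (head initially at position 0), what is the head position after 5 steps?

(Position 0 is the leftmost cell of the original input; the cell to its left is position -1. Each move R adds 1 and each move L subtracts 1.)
Step 0: [q0]10101 (head at position 0)
Step 1: δ(q0, 1) = (q0, 0, R)  ⊢  0[q0]0101 (head at position 1)
Step 2: δ(q0, 0) = (q0, 1, R)  ⊢  01[q0]101 (head at position 2)
Step 3: δ(q0, 1) = (q0, 0, R)  ⊢  010[q0]01 (head at position 3)
Step 4: δ(q0, 0) = (q0, 1, R)  ⊢  0101[q0]1 (head at position 4)
Step 5: δ(q0, 1) = (q0, 0, R)  ⊢  01010[q0]□ (head at position 5)
Head position after 5 steps: 5

Final answer: Position 5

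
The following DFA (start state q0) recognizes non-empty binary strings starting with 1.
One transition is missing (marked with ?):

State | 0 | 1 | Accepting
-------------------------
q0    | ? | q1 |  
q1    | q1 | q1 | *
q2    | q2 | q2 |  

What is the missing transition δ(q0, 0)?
q2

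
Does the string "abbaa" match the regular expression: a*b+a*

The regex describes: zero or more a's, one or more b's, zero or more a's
Yes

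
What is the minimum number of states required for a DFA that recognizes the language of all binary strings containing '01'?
Language: binary strings containing '01'
Lower bound (Myhill–Nerode): the prefixes ε, 0, 01 are pairwise distinguishable:
  ε vs 01: suffix ε distinguishes them (ε is rejected, 01 is accepted)
  0 vs 01: suffix ε distinguishes them (0 is rejected, 01 is accepted)
  ε vs 0: suffix 1 distinguishes them (ε·1 = 1 is rejected, 0·1 = 01 is accepted)
So any DFA needs at least 3 states.
Upper bound: a DFA with 3 states exists (one state per class above: 'no progress', 'last symbol 0', and 'seen 01' (accepting sink)).
Minimum states: 3

Final answer: 3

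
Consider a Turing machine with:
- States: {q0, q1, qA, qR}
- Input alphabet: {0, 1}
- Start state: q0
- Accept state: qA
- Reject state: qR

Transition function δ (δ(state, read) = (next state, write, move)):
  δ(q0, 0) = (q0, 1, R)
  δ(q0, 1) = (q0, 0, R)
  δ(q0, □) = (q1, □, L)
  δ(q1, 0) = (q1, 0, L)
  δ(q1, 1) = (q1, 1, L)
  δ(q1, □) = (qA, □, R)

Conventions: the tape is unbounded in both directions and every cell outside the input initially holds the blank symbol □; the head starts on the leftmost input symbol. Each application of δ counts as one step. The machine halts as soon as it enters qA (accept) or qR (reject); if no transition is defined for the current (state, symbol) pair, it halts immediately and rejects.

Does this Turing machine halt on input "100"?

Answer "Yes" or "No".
Step 0: [q0]100 (head at position 0)
Step 1: δ(q0, 1) = (q0, 0, R)  ⊢  0[q0]00 (head at position 1)
Step 2: δ(q0, 0) = (q0, 1, R)  ⊢  01[q0]0 (head at position 2)
Step 3: δ(q0, 0) = (q0, 1, R)  ⊢  011[q0]□ (head at position 3)
Step 4: δ(q0, □) = (q1, □, L)  ⊢  01[q1]1□ (head at position 2)
Step 5: δ(q1, 1) = (q1, 1, L)  ⊢  0[q1]11□ (head at position 1)
Step 6: δ(q1, 1) = (q1, 1, L)  ⊢  [q1]011□ (head at position 0)
Step 7: δ(q1, 0) = (q1, 0, L)  ⊢  [q1]□011□ (head at position -1)
Step 8: δ(q1, □) = (qA, □, R)  ⊢  □[qA]011□ (head at position 0)
The machine is in qA, so it halts and accepts.
It halts after 8 steps.

Final answer: Yes - halts after 8 steps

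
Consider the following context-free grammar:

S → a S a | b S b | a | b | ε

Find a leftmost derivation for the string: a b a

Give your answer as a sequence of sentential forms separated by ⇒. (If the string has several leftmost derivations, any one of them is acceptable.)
Start with S.
Step 1: the leftmost non-terminal is S; apply S → a S a:  a S a
Step 2: the leftmost non-terminal is S; apply S → b:  a b a

Final answer: S ⇒ a S a ⇒ a b a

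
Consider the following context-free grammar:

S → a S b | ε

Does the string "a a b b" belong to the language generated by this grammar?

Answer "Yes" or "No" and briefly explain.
A derivation exists: S ⇒ a S b ⇒ a a S b b ⇒ a a b b (using S → a S b twice, then S → ε).

Final answer: Yes - a valid derivation exists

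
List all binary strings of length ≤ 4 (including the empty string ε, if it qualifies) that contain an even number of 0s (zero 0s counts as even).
Checking every binary string of length 0 to 4:
  Length 0: accepted: ε | rejected: (none)
  Length 1: accepted: 1 | rejected: 0
  Length 2: accepted: 00, 11 | rejected: 01, 10
  Length 3: accepted: 001, 010, 100, 111 | rejected: 000, 011, 101, 110
  Length 4: accepted: 0000, 0011, 0101, 0110, 1001, 1010, 1100, 1111 | rejected: 0001, 0010, 0100, 0111, 1000, 1011, 1101, 1110
Total: 16 string(s).

Final answer: ε, 1, 00, 11, 001, 010, 100, 111, 0000, 0011, 0101, 0110, 1001, 1010, 1100, 1111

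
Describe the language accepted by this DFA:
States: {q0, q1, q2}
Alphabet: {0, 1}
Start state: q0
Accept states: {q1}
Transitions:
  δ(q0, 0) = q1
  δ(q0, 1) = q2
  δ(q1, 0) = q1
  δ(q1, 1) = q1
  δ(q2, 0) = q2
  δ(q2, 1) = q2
Analyzing the DFA structure:
Start state: q0
Accept states: {q1}
Interpreting what each state remembers (checking against the transitions):
  q0: nothing has been read yet
  q1: the first symbol was 0
  q2: the first symbol was 1 (trap state)
  δ(q0, 0): in q0 (nothing has been read yet), after reading 0 we have: the first symbol was 0 → q1
  δ(q0, 1): in q0 (nothing has been read yet), after reading 1 we have: the first symbol was 1 (trap state) → q2
  δ(q1, 0): in q1 (the first symbol was 0), after reading 0 we have: the first symbol was 0 → q1
  δ(q1, 1): in q1 (the first symbol was 0), after reading 1 we have: the first symbol was 0 → q1
  δ(q2, 0): in q2 (the first symbol was 1 (trap state)), after reading 0 we have: the first symbol was 1 (trap state) → q2
  δ(q2, 1): in q2 (the first symbol was 1 (trap state)), after reading 1 we have: the first symbol was 1 (trap state) → q2
A string is accepted iff it ends in {q1}, i.e. the first symbol was 0.
Language: All binary strings starting with 0

Final answer: All binary strings starting with 0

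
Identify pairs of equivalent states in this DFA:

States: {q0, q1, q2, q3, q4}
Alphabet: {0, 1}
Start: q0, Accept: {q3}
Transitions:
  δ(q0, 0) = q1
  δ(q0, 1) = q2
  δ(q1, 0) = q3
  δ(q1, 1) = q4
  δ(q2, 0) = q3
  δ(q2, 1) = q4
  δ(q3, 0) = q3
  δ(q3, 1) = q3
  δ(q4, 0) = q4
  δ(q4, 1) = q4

Using the table-filling algorithm:
Round 0 – mark pairs where exactly one state is accepting: (q0,q3), (q1,q3), (q2,q3), (q3,q4)
Round 1 – newly marked: (q0,q1) [on 0: q1 vs q3, already marked]; (q0,q2) [on 0: q1 vs q3, already marked]; (q1,q4) [on 0: q3 vs q4, already marked]; (q2,q4) [on 0: q3 vs q4, already marked]
Round 2 – newly marked: (q0,q4) [on 0: q1 vs q4, already marked]
No further pairs can be marked.
(q1, q2) unmarked: δ(q1,0)=q3, δ(q2,0)=q3; δ(q1,1)=q4, δ(q2,1)=q4 → equivalent
Equivalent pairs: (q1, q2)

Final answer: Equivalent pairs: (q1, q2)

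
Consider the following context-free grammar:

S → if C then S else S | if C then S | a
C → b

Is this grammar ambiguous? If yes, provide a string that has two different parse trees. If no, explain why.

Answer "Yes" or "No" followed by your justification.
The 'dangling else' can attach to either if. Two leftmost derivations of  if b then if b then a else a:
  (1) S ⇒ if C then S else S ⇒ if b then S else S ⇒ if b then if C then S else S ⇒ if b then if b then S else S ⇒ if b then if b then a else S ⇒ if b then if b then a else a   (else belongs to the outer if)
  (2) S ⇒ if C then S ⇒ if b then S ⇒ if b then if C then S else S ⇒ if b then if b then S else S ⇒ if b then if b then a else S ⇒ if b then if b then a else a   (else belongs to the inner if)
Two distinct parse trees for the same string, so the grammar is ambiguous.

Final answer: Yes - the string 'if b then if b then a else a' has two distinct leftmost derivations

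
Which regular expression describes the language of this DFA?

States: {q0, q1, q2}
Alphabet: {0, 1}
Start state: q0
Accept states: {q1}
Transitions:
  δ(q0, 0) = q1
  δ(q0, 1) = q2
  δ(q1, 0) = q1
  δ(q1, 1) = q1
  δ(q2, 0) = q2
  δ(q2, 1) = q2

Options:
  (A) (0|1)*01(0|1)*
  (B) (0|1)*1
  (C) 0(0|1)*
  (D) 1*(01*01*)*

Testing sample strings against the DFA:
  '011' -> accepted
  '0000' -> accepted
  '00' -> accepted
  '11110' -> rejected
Checking each option for a counterexample:
  (A) (0|1)*01(0|1)*: '0' is accepted by the DFA but does not match the regex → eliminated
  (B) (0|1)*1: '0' is accepted by the DFA but does not match the regex → eliminated
  (C) 0(0|1)*: agrees with the DFA on all strings of length ≤ 4
  (D) 1*(01*01*)*: ε is rejected by the DFA but matches the regex → eliminated
Only (C) 0(0|1)* is consistent with the DFA.

Final answer: (C) 0(0|1)*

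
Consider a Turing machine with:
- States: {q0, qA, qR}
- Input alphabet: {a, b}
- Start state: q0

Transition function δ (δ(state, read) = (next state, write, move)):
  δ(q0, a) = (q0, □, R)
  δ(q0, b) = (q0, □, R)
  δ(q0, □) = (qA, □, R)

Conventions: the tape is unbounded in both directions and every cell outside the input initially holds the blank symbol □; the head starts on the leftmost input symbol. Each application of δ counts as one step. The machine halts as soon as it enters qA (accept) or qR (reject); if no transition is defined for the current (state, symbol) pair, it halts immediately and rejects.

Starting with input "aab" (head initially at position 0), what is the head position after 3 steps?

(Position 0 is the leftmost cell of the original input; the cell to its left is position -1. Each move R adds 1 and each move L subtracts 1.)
Step 0: [q0]aab (head at position 0)
Step 1: δ(q0, a) = (q0, □, R)  ⊢  □[q0]ab (head at position 1)
Step 2: δ(q0, a) = (q0, □, R)  ⊢  □□[q0]b (head at position 2)
Step 3: δ(q0, b) = (q0, □, R)  ⊢  □□□[q0]□ (head at position 3)
Head position after 3 steps: 3

Final answer: Position 3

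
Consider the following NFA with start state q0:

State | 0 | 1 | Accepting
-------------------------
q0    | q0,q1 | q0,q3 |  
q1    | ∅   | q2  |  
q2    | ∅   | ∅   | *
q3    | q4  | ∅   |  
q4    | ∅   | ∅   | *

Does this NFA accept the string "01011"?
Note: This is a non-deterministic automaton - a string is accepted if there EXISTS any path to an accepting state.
Track the set of states the NFA could be in: start {q0}
Read '0': {q0} → {q0, q1}
Read '1': {q0, q1} → {q0, q2, q3}
Read '0': {q0, q2, q3} → {q0, q1, q4}
Read '1': {q0, q1, q4} → {q0, q2, q3}
Read '1': {q0, q2, q3} → {q0, q3}
Final set {q0, q3} contains no accepting state → rejected.

Final answer: No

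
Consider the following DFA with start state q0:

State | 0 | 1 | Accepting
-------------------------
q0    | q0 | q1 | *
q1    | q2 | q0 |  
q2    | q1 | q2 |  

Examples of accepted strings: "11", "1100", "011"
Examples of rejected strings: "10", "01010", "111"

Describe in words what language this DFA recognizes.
binary numbers divisible by 3 (treating the string as a binary integer; leading zeros allowed, the empty string counts as 0)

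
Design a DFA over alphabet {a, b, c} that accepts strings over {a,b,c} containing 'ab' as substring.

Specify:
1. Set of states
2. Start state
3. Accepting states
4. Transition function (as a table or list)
One valid DFA (any DFA recognizing the same language is acceptable):
States: {q0, q1, q2}
Start: q0
Accepting: {q2}
Transitions (accepting states marked with *):
State | a | b | c | Accepting
-----------------------------
q0    | q1 | q0 | q0 |  
q1    | q1 | q2 | q0 |  
q2    | q2 | q2 | q2 | *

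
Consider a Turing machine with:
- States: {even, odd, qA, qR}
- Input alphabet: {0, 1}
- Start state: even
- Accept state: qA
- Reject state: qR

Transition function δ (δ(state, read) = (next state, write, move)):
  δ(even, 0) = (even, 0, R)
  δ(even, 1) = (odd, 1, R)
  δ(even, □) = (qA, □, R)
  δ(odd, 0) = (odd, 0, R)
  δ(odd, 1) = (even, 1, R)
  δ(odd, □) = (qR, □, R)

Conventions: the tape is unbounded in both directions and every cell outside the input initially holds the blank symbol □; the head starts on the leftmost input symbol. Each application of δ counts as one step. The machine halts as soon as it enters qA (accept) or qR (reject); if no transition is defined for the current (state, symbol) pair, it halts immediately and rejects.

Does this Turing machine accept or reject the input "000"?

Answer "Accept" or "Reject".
Step 0: [even]000 (head at position 0)
Step 1: δ(even, 0) = (even, 0, R)  ⊢  0[even]00 (head at position 1)
Step 2: δ(even, 0) = (even, 0, R)  ⊢  00[even]0 (head at position 2)
Step 3: δ(even, 0) = (even, 0, R)  ⊢  000[even]□ (head at position 3)
Step 4: δ(even, □) = (qA, □, R)  ⊢  000□[qA]□ (head at position 4)
The machine is in qA, so it halts and accepts.

Final answer: Accept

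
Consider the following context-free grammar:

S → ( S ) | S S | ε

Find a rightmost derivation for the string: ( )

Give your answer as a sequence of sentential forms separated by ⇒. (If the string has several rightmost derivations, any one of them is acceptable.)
Start with S.
Step 1: the rightmost non-terminal is S; apply S → ( S ):  ( S )
Step 2: the rightmost non-terminal is S; apply S → ε:  ( )

Final answer: S ⇒ ( S ) ⇒ ( )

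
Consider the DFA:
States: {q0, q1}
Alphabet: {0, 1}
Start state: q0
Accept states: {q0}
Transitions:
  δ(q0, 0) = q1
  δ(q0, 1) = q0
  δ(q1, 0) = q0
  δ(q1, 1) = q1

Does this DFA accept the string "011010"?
Processing string "011010":
  q0 --0--> q1
  q1 --1--> q1
  q1 --1--> q1
  q1 --0--> q0
  q0 --1--> q0
  q0 --0--> q1
Final state: q1
Accept states: {q0}
q1 is not an accept state, so the string is rejected.

Final answer: No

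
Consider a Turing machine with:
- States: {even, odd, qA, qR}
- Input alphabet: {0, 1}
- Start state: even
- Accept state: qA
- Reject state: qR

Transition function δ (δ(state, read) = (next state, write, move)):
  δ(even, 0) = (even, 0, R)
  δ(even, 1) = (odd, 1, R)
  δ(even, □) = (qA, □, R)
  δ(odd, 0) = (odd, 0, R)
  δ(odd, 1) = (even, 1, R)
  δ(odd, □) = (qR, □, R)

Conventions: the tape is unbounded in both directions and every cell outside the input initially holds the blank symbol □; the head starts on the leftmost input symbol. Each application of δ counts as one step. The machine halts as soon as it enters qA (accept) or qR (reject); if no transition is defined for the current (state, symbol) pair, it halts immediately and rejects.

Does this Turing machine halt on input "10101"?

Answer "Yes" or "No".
Step 0: [even]10101 (head at position 0)
Step 1: δ(even, 1) = (odd, 1, R)  ⊢  1[odd]0101 (head at position 1)
Step 2: δ(odd, 0) = (odd, 0, R)  ⊢  10[odd]101 (head at position 2)
Step 3: δ(odd, 1) = (even, 1, R)  ⊢  101[even]01 (head at position 3)
Step 4: δ(even, 0) = (even, 0, R)  ⊢  1010[even]1 (head at position 4)
Step 5: δ(even, 1) = (odd, 1, R)  ⊢  10101[odd]□ (head at position 5)
Step 6: δ(odd, □) = (qR, □, R)  ⊢  10101□[qR]□ (head at position 6)
The machine is in qR, so it halts and rejects.
It halts after 6 steps.

Final answer: Yes - halts after 6 steps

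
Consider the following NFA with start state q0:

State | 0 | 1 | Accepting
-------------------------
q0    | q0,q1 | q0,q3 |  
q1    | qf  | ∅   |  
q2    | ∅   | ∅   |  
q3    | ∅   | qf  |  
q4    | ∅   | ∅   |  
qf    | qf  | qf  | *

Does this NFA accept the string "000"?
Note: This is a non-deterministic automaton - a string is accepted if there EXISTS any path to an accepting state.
Track the set of states the NFA could be in: start {q0}
Read '0': {q0} → {q0, q1}
Read '0': {q0, q1} → {q0, q1, qf}
Read '0': {q0, q1, qf} → {q0, q1, qf}
Final set {q0, q1, qf} contains accepting state(s) {qf} → accepted.

Final answer: Yes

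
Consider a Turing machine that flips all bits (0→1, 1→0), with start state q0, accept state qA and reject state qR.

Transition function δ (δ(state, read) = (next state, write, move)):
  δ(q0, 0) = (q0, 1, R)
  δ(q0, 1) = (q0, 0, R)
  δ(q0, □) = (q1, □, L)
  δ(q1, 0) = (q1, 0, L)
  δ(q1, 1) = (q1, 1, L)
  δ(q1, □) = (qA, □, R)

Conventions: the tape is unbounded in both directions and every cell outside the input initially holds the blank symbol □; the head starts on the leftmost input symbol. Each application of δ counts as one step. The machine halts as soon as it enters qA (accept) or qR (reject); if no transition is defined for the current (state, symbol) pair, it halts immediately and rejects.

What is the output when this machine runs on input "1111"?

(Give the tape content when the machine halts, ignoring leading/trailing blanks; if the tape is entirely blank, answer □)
Step 0: [q0]1111 (head at position 0)
Step 1: δ(q0, 1) = (q0, 0, R)  ⊢  0[q0]111 (head at position 1)
Step 2: δ(q0, 1) = (q0, 0, R)  ⊢  00[q0]11 (head at position 2)
Step 3: δ(q0, 1) = (q0, 0, R)  ⊢  000[q0]1 (head at position 3)
Step 4: δ(q0, 1) = (q0, 0, R)  ⊢  0000[q0]□ (head at position 4)
Step 5: δ(q0, □) = (q1, □, L)  ⊢  000[q1]0□ (head at position 3)
Step 6: δ(q1, 0) = (q1, 0, L)  ⊢  00[q1]00□ (head at position 2)
Step 7: δ(q1, 0) = (q1, 0, L)  ⊢  0[q1]000□ (head at position 1)
Step 8: δ(q1, 0) = (q1, 0, L)  ⊢  [q1]0000□ (head at position 0)
Step 9: δ(q1, 0) = (q1, 0, L)  ⊢  [q1]□0000□ (head at position -1)
Step 10: δ(q1, □) = (qA, □, R)  ⊢  □[qA]0000□ (head at position 0)
The machine is in qA, so it halts and accepts.
Tape content when halted (ignoring surrounding blanks): 0000

Final answer: Output: 0000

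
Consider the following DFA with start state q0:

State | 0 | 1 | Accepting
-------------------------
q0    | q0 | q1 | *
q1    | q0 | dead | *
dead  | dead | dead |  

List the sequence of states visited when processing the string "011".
q0 → q0 → q1 → dead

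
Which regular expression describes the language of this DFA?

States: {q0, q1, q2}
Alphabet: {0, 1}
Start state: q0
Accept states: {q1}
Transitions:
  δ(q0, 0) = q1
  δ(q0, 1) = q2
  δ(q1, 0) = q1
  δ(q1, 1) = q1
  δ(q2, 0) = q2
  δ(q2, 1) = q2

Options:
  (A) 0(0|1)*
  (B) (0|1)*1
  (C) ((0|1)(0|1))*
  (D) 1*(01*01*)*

Testing sample strings against the DFA:
  '11' -> rejected
  '100' -> rejected
  '1110' -> rejected
  '101' -> rejected
Checking each option for a counterexample:
  (A) 0(0|1)*: agrees with the DFA on all strings of length ≤ 4
  (B) (0|1)*1: '0' is accepted by the DFA but does not match the regex → eliminated
  (C) ((0|1)(0|1))*: ε is rejected by the DFA but matches the regex → eliminated
  (D) 1*(01*01*)*: ε is rejected by the DFA but matches the regex → eliminated
Only (A) 0(0|1)* is consistent with the DFA.

Final answer: (A) 0(0|1)*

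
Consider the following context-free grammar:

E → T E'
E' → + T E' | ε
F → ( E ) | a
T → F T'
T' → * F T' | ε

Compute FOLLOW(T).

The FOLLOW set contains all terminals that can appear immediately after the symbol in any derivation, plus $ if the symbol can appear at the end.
Useful FIRST sets: FIRST(E') = {+, ε}, FIRST(T') = {*, ε} (both E' and T' are nullable).
FOLLOW(E): E is the start symbol → $; E appears in F → ( E ) followed by ')' → FOLLOW(E) = {), $}.
FOLLOW(E'): E' appears at the right end of E → T E' and of E' → + T E', so FOLLOW(E') ⊇ FOLLOW(E) (the second occurrence adds nothing new). FOLLOW(E') = {), $}.
FOLLOW(T): in E → T E' and E' → + T E', T is followed by E': add FIRST(E') minus ε = {+}; since E' is nullable, also add FOLLOW(E) and FOLLOW(E') = {), $}. FOLLOW(T) = {+, ), $}.

Final answer: {$, ), +}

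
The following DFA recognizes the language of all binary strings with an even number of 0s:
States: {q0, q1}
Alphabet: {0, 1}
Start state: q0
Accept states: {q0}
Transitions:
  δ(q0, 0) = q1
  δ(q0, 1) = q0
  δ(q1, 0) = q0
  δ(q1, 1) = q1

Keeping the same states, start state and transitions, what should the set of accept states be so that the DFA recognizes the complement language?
The DFA is complete (every state has a transition on every symbol), so the complement
is recognized by the same DFA with accepting and non-accepting states swapped.
Original accept states: {q0}
Complement accept states = All states - Original accept states
= {q0, q1} - {q0}
= {q1}
Complement language: strings with an ODD number of 0s

Final answer: {q1}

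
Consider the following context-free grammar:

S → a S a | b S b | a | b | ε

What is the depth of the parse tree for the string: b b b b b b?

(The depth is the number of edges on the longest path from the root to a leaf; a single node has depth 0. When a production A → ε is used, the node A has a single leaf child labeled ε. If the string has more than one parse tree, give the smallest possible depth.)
The string has even length 6, so its (unique) parse tree peels off matching outer symbols: S → b S b, S → b S b, S → b S b, and finally S → ε for the empty middle.
The S nodes are at depths 0..3; the ε leaf under the innermost S is at depth 4 (terminal leaves are at depths 1..3).
Depth = 4.

Final answer: 4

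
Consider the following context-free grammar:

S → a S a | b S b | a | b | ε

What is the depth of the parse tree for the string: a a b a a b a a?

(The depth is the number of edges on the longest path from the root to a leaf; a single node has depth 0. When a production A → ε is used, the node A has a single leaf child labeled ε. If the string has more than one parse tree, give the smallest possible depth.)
The string has even length 8, so its (unique) parse tree peels off matching outer symbols: S → a S a, S → a S a, S → b S b, S → a S a, and finally S → ε for the empty middle.
The S nodes are at depths 0..4; the ε leaf under the innermost S is at depth 5 (terminal leaves are at depths 1..4).
Depth = 5.

Final answer: 5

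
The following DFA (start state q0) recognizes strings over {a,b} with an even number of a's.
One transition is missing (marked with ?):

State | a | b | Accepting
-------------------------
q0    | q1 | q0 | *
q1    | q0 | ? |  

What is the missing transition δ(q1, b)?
q1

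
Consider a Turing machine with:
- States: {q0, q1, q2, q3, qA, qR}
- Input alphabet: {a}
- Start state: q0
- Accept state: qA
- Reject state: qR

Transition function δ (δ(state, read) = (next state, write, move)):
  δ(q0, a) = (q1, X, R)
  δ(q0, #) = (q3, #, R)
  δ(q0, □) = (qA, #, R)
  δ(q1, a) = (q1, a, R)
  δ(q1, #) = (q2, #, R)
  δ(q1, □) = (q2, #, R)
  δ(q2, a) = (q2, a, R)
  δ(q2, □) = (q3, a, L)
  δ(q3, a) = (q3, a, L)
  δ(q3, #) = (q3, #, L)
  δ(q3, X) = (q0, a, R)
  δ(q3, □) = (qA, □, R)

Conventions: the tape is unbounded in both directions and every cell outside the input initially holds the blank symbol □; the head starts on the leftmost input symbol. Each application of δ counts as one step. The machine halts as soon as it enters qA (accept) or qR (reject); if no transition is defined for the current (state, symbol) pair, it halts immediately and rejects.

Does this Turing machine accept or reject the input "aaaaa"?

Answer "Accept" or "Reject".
Trace (configuration after each step, as tape_left[state]tape_right with head position):
Step 0: [q0]aaaaa (head at position 0)
Step 1: X[q1]aaaa (head 1)
Step 2: Xa[q1]aaa (head 2)
Step 3: Xaa[q1]aa (head 3)
Step 4: Xaaa[q1]a (head 4)
Step 5: Xaaaa[q1]□ (head 5)
Step 6: Xaaaa#[q2]□ (head 6)
Step 7: Xaaaa[q3]#a (head 5)
Step 8: Xaaa[q3]a#a (head 4)
Step 9: Xaa[q3]aa#a (head 3)
Step 10: Xa[q3]aaa#a (head 2)
Step 11: X[q3]aaaa#a (head 1)
Step 12: [q3]Xaaaa#a (head 0)
Step 13: a[q0]aaaa#a (head 1)
Step 14: aX[q1]aaa#a (head 2)
Step 15: aXa[q1]aa#a (head 3)
Step 16: aXaa[q1]a#a (head 4)
Step 17: aXaaa[q1]#a (head 5)
Step 18: aXaaa#[q2]a (head 6)
Step 19: aXaaa#a[q2]□ (head 7)
Step 20: aXaaa#[q3]aa (head 6)
Step 21: aXaaa[q3]#aa (head 5)
Step 22: aXaa[q3]a#aa (head 4)
Step 23: aXa[q3]aa#aa (head 3)
Step 24: aX[q3]aaa#aa (head 2)
Step 25: a[q3]Xaaa#aa (head 1)
Step 26: aa[q0]aaa#aa (head 2)
Step 27: aaX[q1]aa#aa (head 3)
Step 28: aaXa[q1]a#aa (head 4)
Step 29: aaXaa[q1]#aa (head 5)
Step 30: aaXaa#[q2]aa (head 6)
Step 31: aaXaa#a[q2]a (head 7)
Step 32: aaXaa#aa[q2]□ (head 8)
Step 33: aaXaa#a[q3]aa (head 7)
Step 34: aaXaa#[q3]aaa (head 6)
Step 35: aaXaa[q3]#aaa (head 5)
Step 36: aaXa[q3]a#aaa (head 4)
Step 37: aaX[q3]aa#aaa (head 3)
Step 38: aa[q3]Xaa#aaa (head 2)
Step 39: aaa[q0]aa#aaa (head 3)
Step 40: aaaX[q1]a#aaa (head 4)
Step 41: aaaXa[q1]#aaa (head 5)
Step 42: aaaXa#[q2]aaa (head 6)
Step 43: aaaXa#a[q2]aa (head 7)
Step 44: aaaXa#aa[q2]a (head 8)
Step 45: aaaXa#aaa[q2]□ (head 9)
Step 46: aaaXa#aa[q3]aa (head 8)
Step 47: aaaXa#a[q3]aaa (head 7)
Step 48: aaaXa#[q3]aaaa (head 6)
Step 49: aaaXa[q3]#aaaa (head 5)
Step 50: aaaX[q3]a#aaaa (head 4)
Step 51: aaa[q3]Xa#aaaa (head 3)
Step 52: aaaa[q0]a#aaaa (head 4)
Step 53: aaaaX[q1]#aaaa (head 5)
Step 54: aaaaX#[q2]aaaa (head 6)
Step 55: aaaaX#a[q2]aaa (head 7)
Step 56: aaaaX#aa[q2]aa (head 8)
Step 57: aaaaX#aaa[q2]a (head 9)
Step 58: aaaaX#aaaa[q2]□ (head 10)
Step 59: aaaaX#aaa[q3]aa (head 9)
Step 60: aaaaX#aa[q3]aaa (head 8)
Step 61: aaaaX#a[q3]aaaa (head 7)
Step 62: aaaaX#[q3]aaaaa (head 6)
Step 63: aaaaX[q3]#aaaaa (head 5)
Step 64: aaaa[q3]X#aaaaa (head 4)
Step 65: aaaaa[q0]#aaaaa (head 5)
Step 66: aaaaa#[q3]aaaaa (head 6)
Step 67: aaaaa[q3]#aaaaa (head 5)
Step 68: aaaa[q3]a#aaaaa (head 4)
Step 69: aaa[q3]aa#aaaaa (head 3)
Step 70: aa[q3]aaa#aaaaa (head 2)
Step 71: a[q3]aaaa#aaaaa (head 1)
Step 72: [q3]aaaaa#aaaaa (head 0)
Step 73: [q3]□aaaaa#aaaaa (head -1)
Step 74: □[qA]aaaaa#aaaaa (head 0)
The machine is in qA, so it halts and accepts.

Final answer: Accept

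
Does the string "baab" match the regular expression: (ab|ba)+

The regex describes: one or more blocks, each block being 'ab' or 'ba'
Yes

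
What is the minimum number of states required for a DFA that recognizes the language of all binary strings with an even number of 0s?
Language: binary strings with an even number of 0s
Lower bound (Myhill–Nerode): the prefixes ε, 0 are pairwise distinguishable:
  ε vs 0: suffix ε distinguishes them (ε has zero 0s (accepted), 0 has one 0 (rejected))
So any DFA needs at least 2 states.
Upper bound: a DFA with 2 states exists (one state per class above).
Minimum states: 2

Final answer: 2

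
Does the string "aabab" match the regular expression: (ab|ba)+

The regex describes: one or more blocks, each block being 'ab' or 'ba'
No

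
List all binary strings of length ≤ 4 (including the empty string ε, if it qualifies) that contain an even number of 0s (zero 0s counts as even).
Checking every binary string of length 0 to 4:
  Length 0: accepted: ε | rejected: (none)
  Length 1: accepted: 1 | rejected: 0
  Length 2: accepted: 00, 11 | rejected: 01, 10
  Length 3: accepted: 001, 010, 100, 111 | rejected: 000, 011, 101, 110
  Length 4: accepted: 0000, 0011, 0101, 0110, 1001, 1010, 1100, 1111 | rejected: 0001, 0010, 0100, 0111, 1000, 1011, 1101, 1110
Total: 16 string(s).

Final answer: ε, 1, 00, 11, 001, 010, 100, 111, 0000, 0011, 0101, 0110, 1001, 1010, 1100, 1111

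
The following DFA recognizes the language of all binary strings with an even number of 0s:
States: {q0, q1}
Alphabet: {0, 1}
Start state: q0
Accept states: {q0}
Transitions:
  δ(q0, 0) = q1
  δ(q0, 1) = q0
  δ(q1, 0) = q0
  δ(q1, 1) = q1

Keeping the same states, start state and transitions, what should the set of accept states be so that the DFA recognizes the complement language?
The DFA is complete (every state has a transition on every symbol), so the complement
is recognized by the same DFA with accepting and non-accepting states swapped.
Original accept states: {q0}
Complement accept states = All states - Original accept states
= {q0, q1} - {q0}
= {q1}
Complement language: strings with an ODD number of 0s

Final answer: {q1}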